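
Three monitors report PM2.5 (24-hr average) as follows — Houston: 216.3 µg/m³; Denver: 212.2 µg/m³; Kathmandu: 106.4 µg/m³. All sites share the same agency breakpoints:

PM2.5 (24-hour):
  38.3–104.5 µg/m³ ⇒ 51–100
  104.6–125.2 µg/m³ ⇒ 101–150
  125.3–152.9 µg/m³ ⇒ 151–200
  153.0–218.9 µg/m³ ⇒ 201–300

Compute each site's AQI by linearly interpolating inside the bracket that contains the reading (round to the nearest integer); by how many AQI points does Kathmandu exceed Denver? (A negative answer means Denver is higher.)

Houston: 216.3 ∈ [153.0, 218.9] ↔ index [201, 300].
201 + (216.3−153.0)·(300−201)/(218.9−153.0) = 201 + 63.3·99/65.9 ≈ 296.09, so AQI = 296.
Denver: 212.2 ∈ [153.0, 218.9] ↔ index [201, 300].
201 + (212.2−153.0)·(300−201)/(218.9−153.0) = 201 + 59.2·99/65.9 ≈ 289.93, so AQI = 290.
Kathmandu: row 104.6–125.2 (AQI 101–150). (150−101)·(106.4−104.6)/(125.2−104.6) + 101 = 49·1.8/20.6 + 101 ≈ 105.28 → 105.
AQIs: Houston=296, Denver=290, Kathmandu=105. Kathmandu (105) − Denver (290) = -185.

-185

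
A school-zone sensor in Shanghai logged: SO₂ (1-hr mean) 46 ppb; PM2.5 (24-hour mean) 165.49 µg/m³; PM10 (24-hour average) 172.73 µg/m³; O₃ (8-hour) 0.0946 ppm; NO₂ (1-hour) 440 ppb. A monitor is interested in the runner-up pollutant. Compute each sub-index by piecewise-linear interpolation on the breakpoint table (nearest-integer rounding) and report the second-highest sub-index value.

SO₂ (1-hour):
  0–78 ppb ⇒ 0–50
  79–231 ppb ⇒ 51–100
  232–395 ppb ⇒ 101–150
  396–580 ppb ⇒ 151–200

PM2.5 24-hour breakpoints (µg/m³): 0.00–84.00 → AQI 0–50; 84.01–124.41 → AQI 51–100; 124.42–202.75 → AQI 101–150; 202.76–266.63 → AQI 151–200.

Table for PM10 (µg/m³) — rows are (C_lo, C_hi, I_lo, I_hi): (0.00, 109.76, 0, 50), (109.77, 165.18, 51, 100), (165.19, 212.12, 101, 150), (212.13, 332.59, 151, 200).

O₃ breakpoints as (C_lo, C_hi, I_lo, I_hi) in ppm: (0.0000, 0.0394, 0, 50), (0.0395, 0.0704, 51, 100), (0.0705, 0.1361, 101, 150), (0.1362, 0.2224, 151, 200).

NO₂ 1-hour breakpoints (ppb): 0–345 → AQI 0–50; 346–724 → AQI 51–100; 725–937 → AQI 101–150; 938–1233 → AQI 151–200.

SO₂ 46: bracket 0–78 → index 0–50; slope 50/78, offset 46.
AQI = 0 + 50/78·46 ≈ 29.49 ⇒ 29.
PM2.5: 165.49 ∈ [124.42, 202.75] ↔ index [101, 150].
101 + (165.49−124.42)·(150−101)/(202.75−124.42) = 101 + 41.07·49/78.33 ≈ 126.69, so AQI = 127.
PM10 172.73: bracket 165.19–212.12 → index 101–150; slope 49/46.93, offset 7.54.
AQI = 101 + 49/46.93·7.54 ≈ 108.87 ⇒ 109.
O₃: 0.0946 ∈ [0.0705, 0.1361] ↔ index [101, 150].
101 + (0.0946−0.0705)·(150−101)/(0.1361−0.0705) = 101 + 0.0241·49/0.0656 ≈ 119.00, so AQI = 119.
NO₂: 440 ∈ [346, 724] ↔ index [51, 100].
51 + (440−346)·(100−51)/(724−346) = 51 + 94·49/378 ≈ 63.19, so AQI = 63.
Sub-indices: SO₂→29, PM2.5→127, PM10→109, O₃→119, NO₂→63. Ranked high→low: 127, 119, 109, 63, 29. Second-highest sub-index = 119.

119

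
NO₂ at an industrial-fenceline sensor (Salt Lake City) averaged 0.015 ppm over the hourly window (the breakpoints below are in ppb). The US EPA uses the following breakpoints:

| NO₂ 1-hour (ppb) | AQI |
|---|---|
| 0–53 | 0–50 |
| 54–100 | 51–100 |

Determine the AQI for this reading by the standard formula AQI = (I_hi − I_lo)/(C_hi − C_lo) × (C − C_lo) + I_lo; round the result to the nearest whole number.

Convert: 0.015 ppm = 15 ppb.
NO₂: 15 lies in 0–53, so I_lo=0, I_hi=50, C_lo=0, C_hi=53.
(50−0)/(53−0) × (15−0) + 0 = 50/53 × 15 + 0 ≈ 14.15 → 14.

14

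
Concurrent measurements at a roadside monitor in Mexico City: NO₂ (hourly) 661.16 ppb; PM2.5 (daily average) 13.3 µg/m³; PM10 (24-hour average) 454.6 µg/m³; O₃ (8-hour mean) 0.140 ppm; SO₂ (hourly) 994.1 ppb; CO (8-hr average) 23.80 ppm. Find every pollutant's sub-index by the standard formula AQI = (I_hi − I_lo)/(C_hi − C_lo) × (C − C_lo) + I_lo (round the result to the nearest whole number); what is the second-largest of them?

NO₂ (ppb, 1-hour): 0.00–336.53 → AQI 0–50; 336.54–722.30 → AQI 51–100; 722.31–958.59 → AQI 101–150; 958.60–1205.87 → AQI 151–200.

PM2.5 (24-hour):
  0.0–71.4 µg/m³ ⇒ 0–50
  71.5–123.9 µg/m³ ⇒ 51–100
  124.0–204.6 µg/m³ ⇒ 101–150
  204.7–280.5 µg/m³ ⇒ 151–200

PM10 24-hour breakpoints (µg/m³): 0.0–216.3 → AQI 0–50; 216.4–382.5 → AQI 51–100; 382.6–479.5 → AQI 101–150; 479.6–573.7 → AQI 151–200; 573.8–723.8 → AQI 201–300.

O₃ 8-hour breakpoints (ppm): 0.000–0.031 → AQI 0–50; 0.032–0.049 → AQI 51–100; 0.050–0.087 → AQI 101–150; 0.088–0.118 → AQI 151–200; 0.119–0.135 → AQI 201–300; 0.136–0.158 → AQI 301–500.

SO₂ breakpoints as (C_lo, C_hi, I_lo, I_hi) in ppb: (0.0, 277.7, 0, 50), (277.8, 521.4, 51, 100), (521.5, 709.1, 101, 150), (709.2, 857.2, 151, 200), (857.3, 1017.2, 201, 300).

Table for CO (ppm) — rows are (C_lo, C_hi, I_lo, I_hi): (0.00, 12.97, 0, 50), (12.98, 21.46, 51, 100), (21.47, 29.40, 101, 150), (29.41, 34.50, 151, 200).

NO₂ 661.16: bracket 336.54–722.30 → index 51–100; slope 49/385.76, offset 324.62.
AQI = 51 + 49/385.76·324.62 ≈ 92.23 ⇒ 92.
PM2.5: 13.3 lies in 0.0–71.4, so I_lo=0, I_hi=50, C_lo=0.0, C_hi=71.4.
(50−0)/(71.4−0.0) × (13.3−0.0) + 0 = 50/71.4 × 13.3 + 0 ≈ 9.31 → 9.
PM10: row 382.6–479.5 (AQI 101–150). (150−101)·(454.6−382.6)/(479.5−382.6) + 101 = 49·72.0/96.9 + 101 ≈ 137.41 → 137.
O₃ 0.140: bracket 0.136–0.158 → index 301–500; slope 199/0.022, offset 0.004.
AQI = 301 + 199/0.022·0.004 ≈ 337.18 ⇒ 337.
SO₂ 994.1: bracket 857.3–1017.2 → index 201–300; slope 99/159.9, offset 136.8.
AQI = 201 + 99/159.9·136.8 ≈ 285.70 ⇒ 286.
CO 23.80: bracket 21.47–29.40 → index 101–150; slope 49/7.93, offset 2.33.
AQI = 101 + 49/7.93·2.33 ≈ 115.40 ⇒ 115.
Sub-indices: NO₂→92, PM2.5→9, PM10→137, O₃→337, SO₂→286, CO→115. Ranked high→low: 337, 286, 137, 115, 92, 9. Second-highest sub-index = 286.

286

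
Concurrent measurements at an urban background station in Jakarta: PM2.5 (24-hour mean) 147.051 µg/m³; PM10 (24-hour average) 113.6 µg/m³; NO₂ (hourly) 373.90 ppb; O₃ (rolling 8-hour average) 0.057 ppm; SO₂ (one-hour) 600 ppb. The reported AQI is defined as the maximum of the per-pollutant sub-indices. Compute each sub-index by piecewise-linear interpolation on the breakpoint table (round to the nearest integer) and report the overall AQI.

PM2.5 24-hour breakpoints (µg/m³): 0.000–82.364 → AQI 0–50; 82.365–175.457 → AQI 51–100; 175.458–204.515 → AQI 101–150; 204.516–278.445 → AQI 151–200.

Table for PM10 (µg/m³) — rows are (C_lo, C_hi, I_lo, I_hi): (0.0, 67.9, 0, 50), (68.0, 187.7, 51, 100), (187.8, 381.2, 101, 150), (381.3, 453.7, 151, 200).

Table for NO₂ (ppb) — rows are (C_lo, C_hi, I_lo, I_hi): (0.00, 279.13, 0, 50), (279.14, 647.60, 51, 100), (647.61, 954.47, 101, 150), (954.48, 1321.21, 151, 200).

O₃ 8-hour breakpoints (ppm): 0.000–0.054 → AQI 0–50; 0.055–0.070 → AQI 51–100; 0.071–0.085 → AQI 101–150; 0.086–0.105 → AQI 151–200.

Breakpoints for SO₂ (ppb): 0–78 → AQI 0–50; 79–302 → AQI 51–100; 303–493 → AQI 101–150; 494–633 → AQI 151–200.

188

PM2.5: 147.051 ∈ [82.365, 175.457] ↔ index [51, 100].
51 + (147.051−82.365)·(100−51)/(175.457−82.365) = 51 + 64.686·49/93.092 ≈ 85.05, so AQI = 85.
PM10: row 68.0–187.7 (AQI 51–100). (100−51)·(113.6−68.0)/(187.7−68.0) + 51 = 49·45.6/119.7 + 51 ≈ 69.67 → 70.
NO₂: row 279.14–647.60 (AQI 51–100). (100−51)·(373.90−279.14)/(647.60−279.14) + 51 = 49·94.76/368.46 + 51 ≈ 63.60 → 64.
O₃: 0.057 ∈ [0.055, 0.070] ↔ index [51, 100].
51 + (0.057−0.055)·(100−51)/(0.070−0.055) = 51 + 0.002·49/0.015 ≈ 57.53, so AQI = 58.
SO₂: 600 ∈ [494, 633] ↔ index [151, 200].
151 + (600−494)·(200−151)/(633−494) = 151 + 106·49/139 ≈ 188.37, so AQI = 188.
Sub-indices: PM2.5→85, PM10→70, NO₂→64, O₃→58, SO₂→188. Overall AQI = max = 188; dominant pollutant is SO₂.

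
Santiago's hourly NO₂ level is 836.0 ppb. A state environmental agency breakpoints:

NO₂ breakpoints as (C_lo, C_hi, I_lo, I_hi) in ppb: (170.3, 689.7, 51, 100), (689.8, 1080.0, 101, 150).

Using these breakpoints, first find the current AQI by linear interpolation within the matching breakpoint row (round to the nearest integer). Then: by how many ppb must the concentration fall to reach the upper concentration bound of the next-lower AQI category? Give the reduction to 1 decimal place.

146.3

NO₂: 836.0 ∈ [689.8, 1080.0] ↔ index [101, 150].
101 + (836.0−689.8)·(150−101)/(1080.0−689.8) = 101 + 146.2·49/390.2 ≈ 119.36, so AQI = 119.
Current AQI 119 is in the Unhealthy for Sensitive Groups range (101–150). The next-lower category tops out at AQI 100, whose upper concentration bound is 689.7 ppb.
Reduction needed = 836.0 − 689.7 = 146.3 ppb.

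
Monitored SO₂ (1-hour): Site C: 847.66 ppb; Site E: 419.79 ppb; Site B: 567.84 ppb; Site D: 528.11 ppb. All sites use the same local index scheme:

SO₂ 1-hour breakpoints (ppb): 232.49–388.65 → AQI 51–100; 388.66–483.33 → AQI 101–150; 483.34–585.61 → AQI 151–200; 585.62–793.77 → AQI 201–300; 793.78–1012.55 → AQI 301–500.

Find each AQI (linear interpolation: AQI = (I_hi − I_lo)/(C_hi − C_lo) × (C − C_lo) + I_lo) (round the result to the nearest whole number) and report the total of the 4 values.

830

Site C: 847.66 ∈ [793.78, 1012.55] ↔ index [301, 500].
301 + (847.66−793.78)·(500−301)/(1012.55−793.78) = 301 + 53.88·199/218.77 ≈ 350.01, so AQI = 350.
Site E: 419.79 lies in 388.66–483.33, so I_lo=101, I_hi=150, C_lo=388.66, C_hi=483.33.
(150−101)/(483.33−388.66) × (419.79−388.66) + 101 = 49/94.67 × 31.13 + 101 ≈ 117.11 → 117.
Site B: 567.84 ∈ [483.34, 585.61] ↔ index [151, 200].
151 + (567.84−483.34)·(200−151)/(585.61−483.34) = 151 + 84.50·49/102.27 ≈ 191.49, so AQI = 191.
Site D 528.11: bracket 483.34–585.61 → index 151–200; slope 49/102.27, offset 44.77.
AQI = 151 + 49/102.27·44.77 ≈ 172.45 ⇒ 172.
AQIs: Site C=350, Site E=117, Site B=191, Site D=172. Sum = 350 + 117 + 191 + 172 = 830.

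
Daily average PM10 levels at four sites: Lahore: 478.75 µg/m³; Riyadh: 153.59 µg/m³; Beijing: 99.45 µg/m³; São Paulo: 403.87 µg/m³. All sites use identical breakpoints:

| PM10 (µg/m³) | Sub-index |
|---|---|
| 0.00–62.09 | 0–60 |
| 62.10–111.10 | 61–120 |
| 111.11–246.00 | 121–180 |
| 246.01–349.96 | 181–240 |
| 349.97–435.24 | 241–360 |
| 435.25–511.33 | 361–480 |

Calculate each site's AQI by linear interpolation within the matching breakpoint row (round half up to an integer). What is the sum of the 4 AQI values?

Lahore 478.75: bracket 435.25–511.33 → index 361–480; slope 119/76.08, offset 43.50.
AQI = 361 + 119/76.08·43.50 ≈ 429.04 ⇒ 429.
Riyadh 153.59: bracket 111.11–246.00 → index 121–180; slope 59/134.89, offset 42.48.
AQI = 121 + 59/134.89·42.48 ≈ 139.58 ⇒ 140.
Beijing: 99.45 lies in 62.10–111.10, so I_lo=61, I_hi=120, C_lo=62.10, C_hi=111.10.
(120−61)/(111.10−62.10) × (99.45−62.10) + 61 = 59/49.00 × 37.35 + 61 ≈ 105.97 → 106.
São Paulo: row 349.97–435.24 (AQI 241–360). (360−241)·(403.87−349.97)/(435.24−349.97) + 241 = 119·53.90/85.27 + 241 ≈ 316.22 → 316.
AQIs: Lahore=429, Riyadh=140, Beijing=106, São Paulo=316. Sum = 429 + 140 + 106 + 316 = 991.

991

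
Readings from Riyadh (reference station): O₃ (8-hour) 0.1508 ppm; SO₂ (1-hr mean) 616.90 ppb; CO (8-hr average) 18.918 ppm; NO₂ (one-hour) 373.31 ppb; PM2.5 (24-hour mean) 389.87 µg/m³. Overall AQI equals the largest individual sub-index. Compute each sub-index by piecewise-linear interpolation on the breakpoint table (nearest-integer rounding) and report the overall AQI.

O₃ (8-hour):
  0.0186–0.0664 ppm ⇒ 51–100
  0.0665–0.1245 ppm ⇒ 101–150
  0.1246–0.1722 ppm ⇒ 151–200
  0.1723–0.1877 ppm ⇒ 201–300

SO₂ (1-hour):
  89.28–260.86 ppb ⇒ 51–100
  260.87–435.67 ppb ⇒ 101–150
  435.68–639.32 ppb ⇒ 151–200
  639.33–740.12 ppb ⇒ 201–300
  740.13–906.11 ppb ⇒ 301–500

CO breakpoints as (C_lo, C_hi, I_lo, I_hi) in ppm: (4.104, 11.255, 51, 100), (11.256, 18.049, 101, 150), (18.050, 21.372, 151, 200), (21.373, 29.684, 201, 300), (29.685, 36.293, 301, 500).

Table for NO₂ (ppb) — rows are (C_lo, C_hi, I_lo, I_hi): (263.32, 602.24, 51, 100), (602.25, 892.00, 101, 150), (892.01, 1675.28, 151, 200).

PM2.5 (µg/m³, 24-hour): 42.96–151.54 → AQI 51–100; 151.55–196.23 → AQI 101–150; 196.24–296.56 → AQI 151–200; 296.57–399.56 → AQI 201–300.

291

O₃ 0.1508: bracket 0.1246–0.1722 → index 151–200; slope 49/0.0476, offset 0.0262.
AQI = 151 + 49/0.0476·0.0262 ≈ 177.97 ⇒ 178.
SO₂ 616.90: bracket 435.68–639.32 → index 151–200; slope 49/203.64, offset 181.22.
AQI = 151 + 49/203.64·181.22 ≈ 194.61 ⇒ 195.
CO 18.918: bracket 18.050–21.372 → index 151–200; slope 49/3.322, offset 0.868.
AQI = 151 + 49/3.322·0.868 ≈ 163.80 ⇒ 164.
NO₂: 373.31 lies in 263.32–602.24, so I_lo=51, I_hi=100, C_lo=263.32, C_hi=602.24.
(100−51)/(602.24−263.32) × (373.31−263.32) + 51 = 49/338.92 × 109.99 + 51 ≈ 66.90 → 67.
PM2.5: 389.87 lies in 296.57–399.56, so I_lo=201, I_hi=300, C_lo=296.57, C_hi=399.56.
(300−201)/(399.56−296.57) × (389.87−296.57) + 201 = 99/102.99 × 93.30 + 201 ≈ 290.69 → 291.
Sub-indices: O₃→178, SO₂→195, CO→164, NO₂→67, PM2.5→291. Overall AQI = max = 291; dominant pollutant is PM2.5.
AQI 291: Very Unhealthy.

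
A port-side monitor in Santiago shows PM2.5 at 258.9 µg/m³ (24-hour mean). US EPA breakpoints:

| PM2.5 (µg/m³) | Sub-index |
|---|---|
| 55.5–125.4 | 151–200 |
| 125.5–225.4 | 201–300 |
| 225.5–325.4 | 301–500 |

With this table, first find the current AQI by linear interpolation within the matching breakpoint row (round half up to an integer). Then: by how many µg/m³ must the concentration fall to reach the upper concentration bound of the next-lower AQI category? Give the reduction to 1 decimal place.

33.5

PM2.5 258.9: bracket 225.5–325.4 → index 301–500; slope 199/99.9, offset 33.4.
AQI = 301 + 199/99.9·33.4 ≈ 367.53 ⇒ 368.
Current AQI 368 is in the Hazardous range (301–500). The next-lower category tops out at AQI 300, whose upper concentration bound is 225.4 µg/m³.
Reduction needed = 258.9 − 225.4 = 33.5 µg/m³.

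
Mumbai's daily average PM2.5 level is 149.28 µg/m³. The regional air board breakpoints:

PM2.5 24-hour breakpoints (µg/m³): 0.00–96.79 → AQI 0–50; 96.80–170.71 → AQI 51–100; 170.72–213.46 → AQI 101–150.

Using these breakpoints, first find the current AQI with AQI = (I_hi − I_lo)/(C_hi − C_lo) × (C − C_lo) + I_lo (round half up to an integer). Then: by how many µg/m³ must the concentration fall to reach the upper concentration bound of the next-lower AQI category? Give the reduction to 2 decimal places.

PM2.5: 149.28 ∈ [96.80, 170.71] ↔ index [51, 100].
51 + (149.28−96.80)·(100−51)/(170.71−96.80) = 51 + 52.48·49/73.91 ≈ 85.79, so AQI = 86.
Current AQI 86 is in the Moderate range (51–100). The next-lower category tops out at AQI 50, whose upper concentration bound is 96.79 µg/m³.
Reduction needed = 149.28 − 96.79 = 52.49 µg/m³.

52.49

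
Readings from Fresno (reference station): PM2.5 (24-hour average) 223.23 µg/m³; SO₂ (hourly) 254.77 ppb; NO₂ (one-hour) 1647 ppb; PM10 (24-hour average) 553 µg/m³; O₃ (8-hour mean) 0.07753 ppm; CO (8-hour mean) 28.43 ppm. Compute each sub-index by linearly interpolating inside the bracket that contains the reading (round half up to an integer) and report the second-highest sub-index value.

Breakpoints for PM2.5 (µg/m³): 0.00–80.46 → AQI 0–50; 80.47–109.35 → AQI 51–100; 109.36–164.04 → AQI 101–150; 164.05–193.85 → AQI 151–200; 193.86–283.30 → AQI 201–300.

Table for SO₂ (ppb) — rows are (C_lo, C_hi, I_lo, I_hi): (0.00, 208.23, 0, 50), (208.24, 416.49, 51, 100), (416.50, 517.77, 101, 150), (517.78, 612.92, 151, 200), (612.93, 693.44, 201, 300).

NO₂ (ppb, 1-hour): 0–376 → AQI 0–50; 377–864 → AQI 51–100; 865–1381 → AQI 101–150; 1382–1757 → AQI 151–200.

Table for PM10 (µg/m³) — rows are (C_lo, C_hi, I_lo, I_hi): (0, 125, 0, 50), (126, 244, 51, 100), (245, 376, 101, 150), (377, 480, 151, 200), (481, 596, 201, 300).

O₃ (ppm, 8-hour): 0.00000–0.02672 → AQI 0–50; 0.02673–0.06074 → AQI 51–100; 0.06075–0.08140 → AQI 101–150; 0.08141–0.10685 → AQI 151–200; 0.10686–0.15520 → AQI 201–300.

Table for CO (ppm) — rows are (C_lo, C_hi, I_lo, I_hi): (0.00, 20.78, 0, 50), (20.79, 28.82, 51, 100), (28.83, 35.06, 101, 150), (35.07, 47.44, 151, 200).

PM2.5: 223.23 lies in 193.86–283.30, so I_lo=201, I_hi=300, C_lo=193.86, C_hi=283.30.
(300−201)/(283.30−193.86) × (223.23−193.86) + 201 = 99/89.44 × 29.37 + 201 ≈ 233.51 → 234.
SO₂: 254.77 ∈ [208.24, 416.49] ↔ index [51, 100].
51 + (254.77−208.24)·(100−51)/(416.49−208.24) = 51 + 46.53·49/208.25 ≈ 61.95, so AQI = 62.
NO₂: 1647 ∈ [1382, 1757] ↔ index [151, 200].
151 + (1647−1382)·(200−151)/(1757−1382) = 151 + 265·49/375 ≈ 185.63, so AQI = 186.
PM10: 553 ∈ [481, 596] ↔ index [201, 300].
201 + (553−481)·(300−201)/(596−481) = 201 + 72·99/115 ≈ 262.98, so AQI = 263.
O₃: 0.07753 ∈ [0.06075, 0.08140] ↔ index [101, 150].
101 + (0.07753−0.06075)·(150−101)/(0.08140−0.06075) = 101 + 0.01678·49/0.02065 ≈ 140.82, so AQI = 141.
CO: 28.43 lies in 20.79–28.82, so I_lo=51, I_hi=100, C_lo=20.79, C_hi=28.82.
(100−51)/(28.82−20.79) × (28.43−20.79) + 51 = 49/8.03 × 7.64 + 51 ≈ 97.62 → 98.
Sub-indices: PM2.5→234, SO₂→62, NO₂→186, PM10→263, O₃→141, CO→98. Ranked high→low: 263, 234, 186, 141, 98, 62. Second-highest sub-index = 234.

234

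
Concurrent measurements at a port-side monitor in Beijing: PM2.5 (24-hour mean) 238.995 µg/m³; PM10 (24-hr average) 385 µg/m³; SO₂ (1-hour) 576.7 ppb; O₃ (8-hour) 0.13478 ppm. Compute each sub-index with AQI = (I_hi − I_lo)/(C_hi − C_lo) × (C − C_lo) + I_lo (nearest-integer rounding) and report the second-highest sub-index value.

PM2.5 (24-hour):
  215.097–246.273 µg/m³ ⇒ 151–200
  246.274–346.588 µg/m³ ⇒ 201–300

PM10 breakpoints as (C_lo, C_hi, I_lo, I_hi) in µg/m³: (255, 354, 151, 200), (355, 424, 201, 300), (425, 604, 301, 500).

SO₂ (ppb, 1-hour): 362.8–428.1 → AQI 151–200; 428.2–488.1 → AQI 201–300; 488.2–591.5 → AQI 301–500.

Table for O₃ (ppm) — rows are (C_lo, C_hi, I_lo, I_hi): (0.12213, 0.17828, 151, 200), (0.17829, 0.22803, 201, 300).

PM2.5: 238.995 lies in 215.097–246.273, so I_lo=151, I_hi=200, C_lo=215.097, C_hi=246.273.
(200−151)/(246.273−215.097) × (238.995−215.097) + 151 = 49/31.176 × 23.898 + 151 ≈ 188.56 → 189.
PM10: 385 lies in 355–424, so I_lo=201, I_hi=300, C_lo=355, C_hi=424.
(300−201)/(424−355) × (385−355) + 201 = 99/69 × 30 + 201 ≈ 244.04 → 244.
SO₂: 576.7 ∈ [488.2, 591.5] ↔ index [301, 500].
301 + (576.7−488.2)·(500−301)/(591.5−488.2) = 301 + 88.5·199/103.3 ≈ 471.49, so AQI = 471.
O₃: 0.13478 ∈ [0.12213, 0.17828] ↔ index [151, 200].
151 + (0.13478−0.12213)·(200−151)/(0.17828−0.12213) = 151 + 0.01265·49/0.05615 ≈ 162.04, so AQI = 162.
Sub-indices: PM2.5→189, PM10→244, SO₂→471, O₃→162. Ranked high→low: 471, 244, 189, 162. Second-highest sub-index = 244.

244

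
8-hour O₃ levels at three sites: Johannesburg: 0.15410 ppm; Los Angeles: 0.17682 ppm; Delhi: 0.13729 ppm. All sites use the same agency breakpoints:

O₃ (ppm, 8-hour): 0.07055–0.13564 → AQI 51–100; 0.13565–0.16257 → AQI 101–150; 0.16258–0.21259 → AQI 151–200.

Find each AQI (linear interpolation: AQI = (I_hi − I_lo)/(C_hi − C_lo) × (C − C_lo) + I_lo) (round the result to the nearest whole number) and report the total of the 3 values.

Johannesburg: row 0.13565–0.16257 (AQI 101–150). (150−101)·(0.15410−0.13565)/(0.16257−0.13565) + 101 = 49·0.01845/0.02692 + 101 ≈ 134.58 → 135.
Los Angeles: 0.17682 lies in 0.16258–0.21259, so I_lo=151, I_hi=200, C_lo=0.16258, C_hi=0.21259.
(200−151)/(0.21259−0.16258) × (0.17682−0.16258) + 151 = 49/0.05001 × 0.01424 + 151 ≈ 164.95 → 165.
Delhi: 0.13729 lies in 0.13565–0.16257, so I_lo=101, I_hi=150, C_lo=0.13565, C_hi=0.16257.
(150−101)/(0.16257−0.13565) × (0.13729−0.13565) + 101 = 49/0.02692 × 0.00164 + 101 ≈ 103.99 → 104.
AQIs: Johannesburg=135, Los Angeles=165, Delhi=104. Sum = 135 + 165 + 104 = 404.

404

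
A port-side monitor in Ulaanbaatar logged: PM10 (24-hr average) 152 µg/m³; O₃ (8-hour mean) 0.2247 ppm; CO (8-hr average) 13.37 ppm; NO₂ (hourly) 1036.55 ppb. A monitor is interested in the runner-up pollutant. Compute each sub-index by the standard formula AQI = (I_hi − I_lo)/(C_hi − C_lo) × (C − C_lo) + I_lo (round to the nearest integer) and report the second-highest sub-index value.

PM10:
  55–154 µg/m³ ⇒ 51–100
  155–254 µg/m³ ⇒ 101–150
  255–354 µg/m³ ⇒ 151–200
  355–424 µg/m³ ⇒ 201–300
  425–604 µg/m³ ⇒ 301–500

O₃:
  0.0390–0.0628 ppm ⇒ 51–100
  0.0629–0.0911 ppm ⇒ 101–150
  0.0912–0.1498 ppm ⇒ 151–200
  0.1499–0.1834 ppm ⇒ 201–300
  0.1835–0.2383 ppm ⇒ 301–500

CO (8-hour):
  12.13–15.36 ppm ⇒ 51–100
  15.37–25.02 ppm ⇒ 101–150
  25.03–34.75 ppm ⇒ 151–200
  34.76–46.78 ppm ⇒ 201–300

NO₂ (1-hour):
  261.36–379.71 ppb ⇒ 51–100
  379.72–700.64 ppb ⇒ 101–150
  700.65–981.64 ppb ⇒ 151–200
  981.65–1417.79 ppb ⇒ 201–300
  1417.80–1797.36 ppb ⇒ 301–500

PM10: 152 ∈ [55, 154] ↔ index [51, 100].
51 + (152−55)·(100−51)/(154−55) = 51 + 97·49/99 ≈ 99.01, so AQI = 99.
O₃: row 0.1835–0.2383 (AQI 301–500). (500−301)·(0.2247−0.1835)/(0.2383−0.1835) + 301 = 199·0.0412/0.0548 + 301 ≈ 450.61 → 451.
CO 13.37: bracket 12.13–15.36 → index 51–100; slope 49/3.23, offset 1.24.
AQI = 51 + 49/3.23·1.24 ≈ 69.81 ⇒ 70.
NO₂: 1036.55 lies in 981.65–1417.79, so I_lo=201, I_hi=300, C_lo=981.65, C_hi=1417.79.
(300−201)/(1417.79−981.65) × (1036.55−981.65) + 201 = 99/436.14 × 54.90 + 201 ≈ 213.46 → 213.
Sub-indices: PM10→99, O₃→451, CO→70, NO₂→213. Ranked high→low: 451, 213, 99, 70. Second-highest sub-index = 213.

213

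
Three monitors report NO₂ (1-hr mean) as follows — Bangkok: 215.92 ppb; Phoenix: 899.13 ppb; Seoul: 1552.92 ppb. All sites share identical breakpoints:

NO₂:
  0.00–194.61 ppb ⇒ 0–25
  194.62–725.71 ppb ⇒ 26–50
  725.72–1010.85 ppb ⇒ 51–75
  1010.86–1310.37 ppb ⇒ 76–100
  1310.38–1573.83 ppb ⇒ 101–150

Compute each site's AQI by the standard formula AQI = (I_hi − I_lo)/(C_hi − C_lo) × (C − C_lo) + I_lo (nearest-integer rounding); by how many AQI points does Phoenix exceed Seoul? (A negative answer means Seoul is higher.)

-80

Bangkok: 215.92 ∈ [194.62, 725.71] ↔ index [26, 50].
26 + (215.92−194.62)·(50−26)/(725.71−194.62) = 26 + 21.30·24/531.09 ≈ 26.96, so AQI = 27.
Phoenix 899.13: bracket 725.72–1010.85 → index 51–75; slope 24/285.13, offset 173.41.
AQI = 51 + 24/285.13·173.41 ≈ 65.60 ⇒ 66.
Seoul: row 1310.38–1573.83 (AQI 101–150). (150−101)·(1552.92−1310.38)/(1573.83−1310.38) + 101 = 49·242.54/263.45 + 101 ≈ 146.11 → 146.
AQIs: Bangkok=27, Phoenix=66, Seoul=146. Phoenix (66) − Seoul (146) = -80.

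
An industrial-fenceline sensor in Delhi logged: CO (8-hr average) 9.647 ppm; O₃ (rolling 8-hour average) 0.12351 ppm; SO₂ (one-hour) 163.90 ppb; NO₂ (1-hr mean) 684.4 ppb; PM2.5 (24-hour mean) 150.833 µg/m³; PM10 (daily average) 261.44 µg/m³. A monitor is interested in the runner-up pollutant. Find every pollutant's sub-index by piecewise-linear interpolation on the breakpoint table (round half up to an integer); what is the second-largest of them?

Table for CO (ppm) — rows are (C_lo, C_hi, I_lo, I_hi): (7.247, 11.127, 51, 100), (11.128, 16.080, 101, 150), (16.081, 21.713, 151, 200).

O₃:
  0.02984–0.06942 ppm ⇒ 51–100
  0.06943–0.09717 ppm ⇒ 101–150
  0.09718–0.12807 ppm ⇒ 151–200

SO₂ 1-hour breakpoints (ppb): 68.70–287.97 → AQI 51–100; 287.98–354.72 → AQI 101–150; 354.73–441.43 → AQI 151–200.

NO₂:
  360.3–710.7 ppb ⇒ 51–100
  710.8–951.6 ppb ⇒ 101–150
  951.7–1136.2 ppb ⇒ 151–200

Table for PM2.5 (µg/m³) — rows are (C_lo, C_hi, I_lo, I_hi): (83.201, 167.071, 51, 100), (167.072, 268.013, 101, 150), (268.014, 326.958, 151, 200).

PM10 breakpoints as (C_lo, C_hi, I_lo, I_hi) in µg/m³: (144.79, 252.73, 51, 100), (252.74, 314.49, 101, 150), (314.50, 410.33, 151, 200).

CO: 9.647 ∈ [7.247, 11.127] ↔ index [51, 100].
51 + (9.647−7.247)·(100−51)/(11.127−7.247) = 51 + 2.400·49/3.880 ≈ 81.31, so AQI = 81.
O₃ 0.12351: bracket 0.09718–0.12807 → index 151–200; slope 49/0.03089, offset 0.02633.
AQI = 151 + 49/0.03089·0.02633 ≈ 192.77 ⇒ 193.
SO₂: 163.90 lies in 68.70–287.97, so I_lo=51, I_hi=100, C_lo=68.70, C_hi=287.97.
(100−51)/(287.97−68.70) × (163.90−68.70) + 51 = 49/219.27 × 95.20 + 51 ≈ 72.27 → 72.
NO₂: 684.4 lies in 360.3–710.7, so I_lo=51, I_hi=100, C_lo=360.3, C_hi=710.7.
(100−51)/(710.7−360.3) × (684.4−360.3) + 51 = 49/350.4 × 324.1 + 51 ≈ 96.32 → 96.
PM2.5 150.833: bracket 83.201–167.071 → index 51–100; slope 49/83.870, offset 67.632.
AQI = 51 + 49/83.870·67.632 ≈ 90.51 ⇒ 91.
PM10: 261.44 ∈ [252.74, 314.49] ↔ index [101, 150].
101 + (261.44−252.74)·(150−101)/(314.49−252.74) = 101 + 8.70·49/61.75 ≈ 107.90, so AQI = 108.
Sub-indices: CO→81, O₃→193, SO₂→72, NO₂→96, PM2.5→91, PM10→108. Ranked high→low: 193, 108, 96, 91, 81, 72. Second-highest sub-index = 108.

108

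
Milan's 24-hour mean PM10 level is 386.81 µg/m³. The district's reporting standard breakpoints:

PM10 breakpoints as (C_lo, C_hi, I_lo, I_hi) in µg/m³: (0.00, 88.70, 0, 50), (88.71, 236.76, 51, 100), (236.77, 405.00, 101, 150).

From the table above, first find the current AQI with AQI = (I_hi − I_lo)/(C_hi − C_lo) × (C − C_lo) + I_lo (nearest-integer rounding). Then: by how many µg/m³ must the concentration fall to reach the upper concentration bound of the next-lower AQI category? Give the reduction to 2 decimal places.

PM10: row 236.77–405.00 (AQI 101–150). (150−101)·(386.81−236.77)/(405.00−236.77) + 101 = 49·150.04/168.23 + 101 ≈ 144.70 → 145.
Current AQI 145 is in the Unhealthy for Sensitive Groups range (101–150). The next-lower category tops out at AQI 100, whose upper concentration bound is 236.76 µg/m³.
Reduction needed = 386.81 − 236.76 = 150.05 µg/m³.

150.05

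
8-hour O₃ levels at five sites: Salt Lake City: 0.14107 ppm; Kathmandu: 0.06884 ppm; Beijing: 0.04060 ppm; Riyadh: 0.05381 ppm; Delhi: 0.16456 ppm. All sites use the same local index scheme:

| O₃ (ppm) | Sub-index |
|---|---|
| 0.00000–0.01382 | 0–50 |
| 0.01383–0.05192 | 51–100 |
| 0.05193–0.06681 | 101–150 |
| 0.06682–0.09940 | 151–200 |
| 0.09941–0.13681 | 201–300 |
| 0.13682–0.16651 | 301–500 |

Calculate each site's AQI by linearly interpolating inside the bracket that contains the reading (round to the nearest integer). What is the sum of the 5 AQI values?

1162

Salt Lake City: 0.14107 lies in 0.13682–0.16651, so I_lo=301, I_hi=500, C_lo=0.13682, C_hi=0.16651.
(500−301)/(0.16651−0.13682) × (0.14107−0.13682) + 301 = 199/0.02969 × 0.00425 + 301 ≈ 329.49 → 329.
Kathmandu: 0.06884 ∈ [0.06682, 0.09940] ↔ index [151, 200].
151 + (0.06884−0.06682)·(200−151)/(0.09940−0.06682) = 151 + 0.00202·49/0.03258 ≈ 154.04, so AQI = 154.
Beijing 0.04060: bracket 0.01383–0.05192 → index 51–100; slope 49/0.03809, offset 0.02677.
AQI = 51 + 49/0.03809·0.02677 ≈ 85.44 ⇒ 85.
Riyadh: row 0.05193–0.06681 (AQI 101–150). (150−101)·(0.05381−0.05193)/(0.06681−0.05193) + 101 = 49·0.00188/0.01488 + 101 ≈ 107.19 → 107.
Delhi 0.16456: bracket 0.13682–0.16651 → index 301–500; slope 199/0.02969, offset 0.02774.
AQI = 301 + 199/0.02969·0.02774 ≈ 486.93 ⇒ 487.
AQIs: Salt Lake City=329, Kathmandu=154, Beijing=85, Riyadh=107, Delhi=487. Sum = 329 + 154 + 85 + 107 + 487 = 1162.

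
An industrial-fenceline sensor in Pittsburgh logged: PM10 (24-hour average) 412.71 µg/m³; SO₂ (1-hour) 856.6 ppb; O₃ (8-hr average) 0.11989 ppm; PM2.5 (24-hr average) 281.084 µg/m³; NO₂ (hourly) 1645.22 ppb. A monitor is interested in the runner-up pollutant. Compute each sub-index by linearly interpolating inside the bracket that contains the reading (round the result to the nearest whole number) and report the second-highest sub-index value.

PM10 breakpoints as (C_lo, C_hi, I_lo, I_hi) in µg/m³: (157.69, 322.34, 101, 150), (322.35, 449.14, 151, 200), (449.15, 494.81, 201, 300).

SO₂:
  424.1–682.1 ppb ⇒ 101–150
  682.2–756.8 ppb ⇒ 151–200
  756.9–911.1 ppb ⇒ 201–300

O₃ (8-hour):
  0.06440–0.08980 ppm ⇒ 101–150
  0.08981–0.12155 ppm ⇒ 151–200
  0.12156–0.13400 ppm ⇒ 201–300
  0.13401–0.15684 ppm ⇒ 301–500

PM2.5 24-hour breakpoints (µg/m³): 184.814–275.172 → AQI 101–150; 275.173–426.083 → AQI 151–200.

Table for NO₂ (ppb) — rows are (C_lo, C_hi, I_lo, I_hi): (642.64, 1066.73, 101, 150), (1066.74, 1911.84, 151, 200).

PM10: 412.71 lies in 322.35–449.14, so I_lo=151, I_hi=200, C_lo=322.35, C_hi=449.14.
(200−151)/(449.14−322.35) × (412.71−322.35) + 151 = 49/126.79 × 90.36 + 151 ≈ 185.92 → 186.
SO₂: row 756.9–911.1 (AQI 201–300). (300−201)·(856.6−756.9)/(911.1−756.9) + 201 = 99·99.7/154.2 + 201 ≈ 265.01 → 265.
O₃ 0.11989: bracket 0.08981–0.12155 → index 151–200; slope 49/0.03174, offset 0.03008.
AQI = 151 + 49/0.03174·0.03008 ≈ 197.44 ⇒ 197.
PM2.5: 281.084 lies in 275.173–426.083, so I_lo=151, I_hi=200, C_lo=275.173, C_hi=426.083.
(200−151)/(426.083−275.173) × (281.084−275.173) + 151 = 49/150.910 × 5.911 + 151 ≈ 152.92 → 153.
NO₂: row 1066.74–1911.84 (AQI 151–200). (200−151)·(1645.22−1066.74)/(1911.84−1066.74) + 151 = 49·578.48/845.10 + 151 ≈ 184.54 → 185.
Sub-indices: PM10→186, SO₂→265, O₃→197, PM2.5→153, NO₂→185. Ranked high→low: 265, 197, 186, 185, 153. Second-highest sub-index = 197.

197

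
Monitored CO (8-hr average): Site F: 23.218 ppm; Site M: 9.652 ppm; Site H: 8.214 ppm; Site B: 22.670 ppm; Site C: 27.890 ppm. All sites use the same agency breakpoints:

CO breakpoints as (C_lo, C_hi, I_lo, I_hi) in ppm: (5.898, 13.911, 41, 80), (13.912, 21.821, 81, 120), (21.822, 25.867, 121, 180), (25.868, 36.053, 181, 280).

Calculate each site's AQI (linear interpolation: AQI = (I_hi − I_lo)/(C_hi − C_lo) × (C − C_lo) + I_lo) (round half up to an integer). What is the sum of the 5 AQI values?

586

Site F 23.218: bracket 21.822–25.867 → index 121–180; slope 59/4.045, offset 1.396.
AQI = 121 + 59/4.045·1.396 ≈ 141.36 ⇒ 141.
Site M: 9.652 ∈ [5.898, 13.911] ↔ index [41, 80].
41 + (9.652−5.898)·(80−41)/(13.911−5.898) = 41 + 3.754·39/8.013 ≈ 59.27, so AQI = 59.
Site H 8.214: bracket 5.898–13.911 → index 41–80; slope 39/8.013, offset 2.316.
AQI = 41 + 39/8.013·2.316 ≈ 52.27 ⇒ 52.
Site B 22.670: bracket 21.822–25.867 → index 121–180; slope 59/4.045, offset 0.848.
AQI = 121 + 59/4.045·0.848 ≈ 133.37 ⇒ 133.
Site C 27.890: bracket 25.868–36.053 → index 181–280; slope 99/10.185, offset 2.022.
AQI = 181 + 99/10.185·2.022 ≈ 200.65 ⇒ 201.
AQIs: Site F=141, Site M=59, Site H=52, Site B=133, Site C=201. Sum = 141 + 59 + 52 + 133 + 201 = 586.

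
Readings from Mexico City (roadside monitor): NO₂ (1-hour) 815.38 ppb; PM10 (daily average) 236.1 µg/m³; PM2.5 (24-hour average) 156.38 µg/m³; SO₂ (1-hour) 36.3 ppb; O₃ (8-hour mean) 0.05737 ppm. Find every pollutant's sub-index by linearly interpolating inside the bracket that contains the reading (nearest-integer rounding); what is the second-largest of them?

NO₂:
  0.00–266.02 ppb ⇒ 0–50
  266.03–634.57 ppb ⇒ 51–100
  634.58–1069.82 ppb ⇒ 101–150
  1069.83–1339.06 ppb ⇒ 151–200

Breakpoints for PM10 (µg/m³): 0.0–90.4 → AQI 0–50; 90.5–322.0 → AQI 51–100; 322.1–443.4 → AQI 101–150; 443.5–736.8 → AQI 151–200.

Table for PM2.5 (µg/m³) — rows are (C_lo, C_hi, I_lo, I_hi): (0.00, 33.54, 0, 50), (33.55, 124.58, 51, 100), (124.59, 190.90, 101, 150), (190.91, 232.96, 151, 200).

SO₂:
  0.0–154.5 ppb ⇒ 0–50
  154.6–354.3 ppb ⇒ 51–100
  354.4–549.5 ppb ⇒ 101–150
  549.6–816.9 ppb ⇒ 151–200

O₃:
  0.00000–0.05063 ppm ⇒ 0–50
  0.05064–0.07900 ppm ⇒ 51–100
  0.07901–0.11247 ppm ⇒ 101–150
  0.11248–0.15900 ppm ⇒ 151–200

NO₂: row 634.58–1069.82 (AQI 101–150). (150−101)·(815.38−634.58)/(1069.82−634.58) + 101 = 49·180.80/435.24 + 101 ≈ 121.35 → 121.
PM10: 236.1 lies in 90.5–322.0, so I_lo=51, I_hi=100, C_lo=90.5, C_hi=322.0.
(100−51)/(322.0−90.5) × (236.1−90.5) + 51 = 49/231.5 × 145.6 + 51 ≈ 81.82 → 82.
PM2.5: row 124.59–190.90 (AQI 101–150). (150−101)·(156.38−124.59)/(190.90−124.59) + 101 = 49·31.79/66.31 + 101 ≈ 124.49 → 124.
SO₂: row 0.0–154.5 (AQI 0–50). (50−0)·(36.3−0.0)/(154.5−0.0) + 0 = 50·36.3/154.5 + 0 ≈ 11.75 → 12.
O₃ 0.05737: bracket 0.05064–0.07900 → index 51–100; slope 49/0.02836, offset 0.00673.
AQI = 51 + 49/0.02836·0.00673 ≈ 62.63 ⇒ 63.
Sub-indices: NO₂→121, PM10→82, PM2.5→124, SO₂→12, O₃→63. Ranked high→low: 124, 121, 82, 63, 12. Second-highest sub-index = 121.

121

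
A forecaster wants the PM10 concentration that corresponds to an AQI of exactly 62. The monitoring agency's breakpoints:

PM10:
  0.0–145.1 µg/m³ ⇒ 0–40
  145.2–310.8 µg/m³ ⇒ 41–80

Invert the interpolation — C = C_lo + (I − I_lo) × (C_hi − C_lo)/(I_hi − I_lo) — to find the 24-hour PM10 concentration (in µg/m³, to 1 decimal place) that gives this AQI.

234.4

AQI 62 lies in the 41–80 band, which corresponds to 145.2–310.8 µg/m³.
C = 145.2 + (62−41)×(310.8−145.2)/(80−41) = 145.2 + 21×165.6/39 ≈ 234.369 µg/m³ → 234.4 µg/m³ to 1 dp.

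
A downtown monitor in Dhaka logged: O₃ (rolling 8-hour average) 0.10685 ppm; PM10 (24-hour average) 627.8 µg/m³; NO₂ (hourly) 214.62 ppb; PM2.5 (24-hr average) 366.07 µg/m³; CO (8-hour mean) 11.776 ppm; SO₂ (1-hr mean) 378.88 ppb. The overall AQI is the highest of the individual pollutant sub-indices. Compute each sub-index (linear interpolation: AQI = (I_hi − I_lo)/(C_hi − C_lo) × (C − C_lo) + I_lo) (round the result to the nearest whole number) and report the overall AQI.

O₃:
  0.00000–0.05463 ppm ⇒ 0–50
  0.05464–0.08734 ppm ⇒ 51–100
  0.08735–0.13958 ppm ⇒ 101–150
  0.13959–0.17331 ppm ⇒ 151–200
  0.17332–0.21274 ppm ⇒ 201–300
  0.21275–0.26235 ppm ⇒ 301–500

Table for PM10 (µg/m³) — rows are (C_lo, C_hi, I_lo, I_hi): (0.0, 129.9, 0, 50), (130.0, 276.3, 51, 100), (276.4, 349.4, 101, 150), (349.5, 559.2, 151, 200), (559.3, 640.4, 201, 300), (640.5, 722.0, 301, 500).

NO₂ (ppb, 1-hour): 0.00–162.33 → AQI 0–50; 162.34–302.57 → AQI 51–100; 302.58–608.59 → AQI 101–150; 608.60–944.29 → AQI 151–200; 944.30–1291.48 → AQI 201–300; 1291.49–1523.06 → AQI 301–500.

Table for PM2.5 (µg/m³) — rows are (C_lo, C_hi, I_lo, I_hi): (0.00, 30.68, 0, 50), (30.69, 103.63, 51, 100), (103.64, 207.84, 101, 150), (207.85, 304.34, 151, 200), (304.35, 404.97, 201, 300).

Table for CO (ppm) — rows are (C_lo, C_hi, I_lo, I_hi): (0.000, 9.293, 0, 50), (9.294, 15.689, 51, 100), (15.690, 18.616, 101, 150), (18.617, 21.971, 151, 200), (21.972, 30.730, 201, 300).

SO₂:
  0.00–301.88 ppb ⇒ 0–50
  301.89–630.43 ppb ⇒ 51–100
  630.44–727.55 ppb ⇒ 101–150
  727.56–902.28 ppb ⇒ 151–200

285

O₃: 0.10685 ∈ [0.08735, 0.13958] ↔ index [101, 150].
101 + (0.10685−0.08735)·(150−101)/(0.13958−0.08735) = 101 + 0.01950·49/0.05223 ≈ 119.29, so AQI = 119.
PM10: 627.8 lies in 559.3–640.4, so I_lo=201, I_hi=300, C_lo=559.3, C_hi=640.4.
(300−201)/(640.4−559.3) × (627.8−559.3) + 201 = 99/81.1 × 68.5 + 201 ≈ 284.62 → 285.
NO₂ 214.62: bracket 162.34–302.57 → index 51–100; slope 49/140.23, offset 52.28.
AQI = 51 + 49/140.23·52.28 ≈ 69.27 ⇒ 69.
PM2.5: row 304.35–404.97 (AQI 201–300). (300−201)·(366.07−304.35)/(404.97−304.35) + 201 = 99·61.72/100.62 + 201 ≈ 261.73 → 262.
CO 11.776: bracket 9.294–15.689 → index 51–100; slope 49/6.395, offset 2.482.
AQI = 51 + 49/6.395·2.482 ≈ 70.02 ⇒ 70.
SO₂: row 301.89–630.43 (AQI 51–100). (100−51)·(378.88−301.89)/(630.43−301.89) + 51 = 49·76.99/328.54 + 51 ≈ 62.48 → 62.
Sub-indices: O₃→119, PM10→285, NO₂→69, PM2.5→262, CO→70, SO₂→62. Overall AQI = max = 285; dominant pollutant is PM10.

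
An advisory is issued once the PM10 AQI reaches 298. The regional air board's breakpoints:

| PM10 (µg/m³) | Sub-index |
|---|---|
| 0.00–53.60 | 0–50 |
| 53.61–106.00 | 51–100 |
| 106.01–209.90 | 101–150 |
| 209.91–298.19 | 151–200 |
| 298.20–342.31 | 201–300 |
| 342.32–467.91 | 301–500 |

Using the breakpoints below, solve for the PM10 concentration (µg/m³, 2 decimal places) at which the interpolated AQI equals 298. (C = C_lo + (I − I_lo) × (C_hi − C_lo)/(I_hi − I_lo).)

AQI 298 lies in the 201–300 band, which corresponds to 298.20–342.31 µg/m³.
C = 298.20 + (298−201)×(342.31−298.20)/(300−201) = 298.20 + 97×44.11/99 ≈ 341.4189 µg/m³ → 341.42 µg/m³ to 2 dp.

341.42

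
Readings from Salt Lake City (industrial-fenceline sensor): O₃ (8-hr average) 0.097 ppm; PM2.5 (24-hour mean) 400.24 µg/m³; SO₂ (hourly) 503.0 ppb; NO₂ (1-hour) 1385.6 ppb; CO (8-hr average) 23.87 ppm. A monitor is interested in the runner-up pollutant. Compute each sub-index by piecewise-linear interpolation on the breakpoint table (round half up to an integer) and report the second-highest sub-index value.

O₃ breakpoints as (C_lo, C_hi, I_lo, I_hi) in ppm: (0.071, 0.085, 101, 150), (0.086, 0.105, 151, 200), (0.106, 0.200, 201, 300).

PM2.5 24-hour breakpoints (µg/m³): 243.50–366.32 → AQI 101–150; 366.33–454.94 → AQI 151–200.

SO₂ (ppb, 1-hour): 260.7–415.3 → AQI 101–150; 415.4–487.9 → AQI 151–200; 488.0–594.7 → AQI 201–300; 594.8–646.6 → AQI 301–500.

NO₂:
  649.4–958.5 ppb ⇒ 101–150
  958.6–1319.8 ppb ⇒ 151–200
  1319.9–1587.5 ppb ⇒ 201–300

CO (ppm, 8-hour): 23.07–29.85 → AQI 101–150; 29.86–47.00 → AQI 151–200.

215

O₃: row 0.086–0.105 (AQI 151–200). (200−151)·(0.097−0.086)/(0.105−0.086) + 151 = 49·0.011/0.019 + 151 ≈ 179.37 → 179.
PM2.5: 400.24 ∈ [366.33, 454.94] ↔ index [151, 200].
151 + (400.24−366.33)·(200−151)/(454.94−366.33) = 151 + 33.91·49/88.61 ≈ 169.75, so AQI = 170.
SO₂: row 488.0–594.7 (AQI 201–300). (300−201)·(503.0−488.0)/(594.7−488.0) + 201 = 99·15.0/106.7 + 201 ≈ 214.92 → 215.
NO₂: 1385.6 ∈ [1319.9, 1587.5] ↔ index [201, 300].
201 + (1385.6−1319.9)·(300−201)/(1587.5−1319.9) = 201 + 65.7·99/267.6 ≈ 225.31, so AQI = 225.
CO: 23.87 lies in 23.07–29.85, so I_lo=101, I_hi=150, C_lo=23.07, C_hi=29.85.
(150−101)/(29.85−23.07) × (23.87−23.07) + 101 = 49/6.78 × 0.80 + 101 ≈ 106.78 → 107.
Sub-indices: O₃→179, PM2.5→170, SO₂→215, NO₂→225, CO→107. Ranked high→low: 225, 215, 179, 170, 107. Second-highest sub-index = 215.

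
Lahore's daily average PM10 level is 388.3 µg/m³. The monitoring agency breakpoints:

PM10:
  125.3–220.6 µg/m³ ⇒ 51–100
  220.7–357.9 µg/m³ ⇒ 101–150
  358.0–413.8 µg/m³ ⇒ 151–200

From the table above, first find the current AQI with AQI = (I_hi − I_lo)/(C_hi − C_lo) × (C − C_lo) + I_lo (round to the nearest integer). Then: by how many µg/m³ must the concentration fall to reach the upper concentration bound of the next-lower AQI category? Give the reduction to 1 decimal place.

30.4

PM10: 388.3 ∈ [358.0, 413.8] ↔ index [151, 200].
151 + (388.3−358.0)·(200−151)/(413.8−358.0) = 151 + 30.3·49/55.8 ≈ 177.61, so AQI = 178.
Current AQI 178 is in the Unhealthy range (151–200). The next-lower category tops out at AQI 150, whose upper concentration bound is 357.9 µg/m³.
Reduction needed = 388.3 − 357.9 = 30.4 µg/m³.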